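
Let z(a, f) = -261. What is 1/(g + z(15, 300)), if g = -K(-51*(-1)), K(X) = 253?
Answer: -1/514 ≈ -0.0019455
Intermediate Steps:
g = -253 (g = -1*253 = -253)
1/(g + z(15, 300)) = 1/(-253 - 261) = 1/(-514) = -1/514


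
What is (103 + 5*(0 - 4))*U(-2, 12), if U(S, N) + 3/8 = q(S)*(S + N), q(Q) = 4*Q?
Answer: -53369/8 ≈ -6671.1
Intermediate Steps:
U(S, N) = -3/8 + 4*S*(N + S) (U(S, N) = -3/8 + (4*S)*(S + N) = -3/8 + (4*S)*(N + S) = -3/8 + 4*S*(N + S))
(103 + 5*(0 - 4))*U(-2, 12) = (103 + 5*(0 - 4))*(-3/8 + 4*(-2)**2 + 4*12*(-2)) = (103 + 5*(-4))*(-3/8 + 4*4 - 96) = (103 - 20)*(-3/8 + 16 - 96) = 83*(-643/8) = -53369/8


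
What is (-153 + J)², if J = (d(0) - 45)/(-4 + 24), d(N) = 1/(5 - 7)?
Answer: 38576521/1600 ≈ 24110.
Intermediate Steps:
d(N) = -½ (d(N) = 1/(-2) = -½)
J = -91/40 (J = (-½ - 45)/(-4 + 24) = -91/2/20 = -91/2*1/20 = -91/40 ≈ -2.2750)
(-153 + J)² = (-153 - 91/40)² = (-6211/40)² = 38576521/1600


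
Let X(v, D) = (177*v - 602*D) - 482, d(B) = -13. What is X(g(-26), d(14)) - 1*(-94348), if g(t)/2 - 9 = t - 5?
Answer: 93904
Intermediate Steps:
g(t) = 8 + 2*t (g(t) = 18 + 2*(t - 5) = 18 + 2*(-5 + t) = 18 + (-10 + 2*t) = 8 + 2*t)
X(v, D) = -482 - 602*D + 177*v (X(v, D) = (-602*D + 177*v) - 482 = -482 - 602*D + 177*v)
X(g(-26), d(14)) - 1*(-94348) = (-482 - 602*(-13) + 177*(8 + 2*(-26))) - 1*(-94348) = (-482 + 7826 + 177*(8 - 52)) + 94348 = (-482 + 7826 + 177*(-44)) + 94348 = (-482 + 7826 - 7788) + 94348 = -444 + 94348 = 93904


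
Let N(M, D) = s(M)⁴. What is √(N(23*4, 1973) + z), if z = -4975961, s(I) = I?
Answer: √66663335 ≈ 8164.8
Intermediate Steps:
N(M, D) = M⁴
√(N(23*4, 1973) + z) = √((23*4)⁴ - 4975961) = √(92⁴ - 4975961) = √(71639296 - 4975961) = √66663335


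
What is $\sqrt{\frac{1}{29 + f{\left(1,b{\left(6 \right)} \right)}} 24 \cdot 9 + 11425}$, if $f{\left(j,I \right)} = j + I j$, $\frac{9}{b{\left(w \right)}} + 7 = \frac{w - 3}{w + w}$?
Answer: $\frac{\sqrt{21138757}}{43} \approx 106.92$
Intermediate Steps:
$b{\left(w \right)} = \frac{9}{-7 + \frac{-3 + w}{2 w}}$ ($b{\left(w \right)} = \frac{9}{-7 + \frac{w - 3}{w + w}} = \frac{9}{-7 + \frac{-3 + w}{2 w}}$)
$\sqrt{\frac{1}{29 + f{\left(1,b{\left(6 \right)} \right)}} 24 \cdot 9 + 11425} = \sqrt{\frac{1}{29 + 1 \left(1 - \frac{108}{3 + 13 \cdot 6}\right)} 24 \cdot 9 + 11425} = \sqrt{\frac{1}{29 + 1 \left(1 - \frac{108}{3 + 78}\right)} 24 \cdot 9 + 11425} = \sqrt{\frac{1}{29 + 1 \left(1 - \frac{108}{81}\right)} 24 \cdot 9 + 11425} = \sqrt{\frac{1}{29 + 1 \left(1 - 108 \cdot \frac{1}{81}\right)} 24 \cdot 9 + 11425} = \sqrt{\frac{1}{29 + 1 \left(1 - \frac{4}{3}\right)} 24 \cdot 9 + 11425} = \sqrt{\frac{1}{29 + 1 \left(- \frac{1}{3}\right)} 24 \cdot 9 + 11425} = \sqrt{\frac{1}{29 - \frac{1}{3}} \cdot 24 \cdot 9 + 11425} = \sqrt{\frac{1}{\frac{86}{3}} \cdot 24 \cdot 9 + 11425} = \sqrt{\frac{3}{86} \cdot 24 \cdot 9 + 11425} = \sqrt{\frac{36}{43} \cdot 9 + 11425} = \sqrt{\frac{324}{43} + 11425} = \sqrt{\frac{491599}{43}} = \frac{\sqrt{21138757}}{43}$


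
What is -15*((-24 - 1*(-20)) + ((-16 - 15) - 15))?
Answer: 750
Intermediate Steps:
-15*((-24 - 1*(-20)) + ((-16 - 15) - 15)) = -15*((-24 + 20) + (-31 - 15)) = -15*(-4 - 46) = -15*(-50) = 750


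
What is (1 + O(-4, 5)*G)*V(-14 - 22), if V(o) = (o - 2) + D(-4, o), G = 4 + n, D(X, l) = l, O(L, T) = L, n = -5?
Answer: -370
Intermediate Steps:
G = -1 (G = 4 - 5 = -1)
V(o) = -2 + 2*o (V(o) = (o - 2) + o = (-2 + o) + o = -2 + 2*o)
(1 + O(-4, 5)*G)*V(-14 - 22) = (1 - 4*(-1))*(-2 + 2*(-14 - 22)) = (1 + 4)*(-2 + 2*(-36)) = 5*(-2 - 72) = 5*(-74) = -370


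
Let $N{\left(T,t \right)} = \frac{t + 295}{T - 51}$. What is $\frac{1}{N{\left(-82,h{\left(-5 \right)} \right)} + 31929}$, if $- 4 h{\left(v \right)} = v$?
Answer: $\frac{532}{16985043} \approx 3.1322 \cdot 10^{-5}$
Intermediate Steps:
$h{\left(v \right)} = - \frac{v}{4}$
$N{\left(T,t \right)} = \frac{295 + t}{-51 + T}$
$\frac{1}{N{\left(-82,h{\left(-5 \right)} \right)} + 31929} = \frac{1}{\frac{295 - - \frac{5}{4}}{-51 - 82} + 31929} = \frac{1}{\frac{295 + \frac{5}{4}}{-133} + 31929} = \frac{1}{\left(- \frac{1}{133}\right) \frac{1185}{4} + 31929} = \frac{1}{- \frac{1185}{532} + 31929} = \frac{1}{\frac{16985043}{532}} = \frac{532}{16985043}$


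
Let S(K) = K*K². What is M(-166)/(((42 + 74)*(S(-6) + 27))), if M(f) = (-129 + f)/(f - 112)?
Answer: -295/6094872 ≈ -4.8401e-5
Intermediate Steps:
M(f) = (-129 + f)/(-112 + f)
S(K) = K³
M(-166)/(((42 + 74)*(S(-6) + 27))) = ((-129 - 166)/(-112 - 166))/(((42 + 74)*((-6)³ + 27))) = (-295/(-278))/((116*(-216 + 27))) = (-1/278*(-295))/((116*(-189))) = (295/278)/(-21924) = (295/278)*(-1/21924) = -295/6094872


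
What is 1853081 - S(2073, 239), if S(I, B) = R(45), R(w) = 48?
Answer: 1853033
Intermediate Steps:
S(I, B) = 48
1853081 - S(2073, 239) = 1853081 - 1*48 = 1853081 - 48 = 1853033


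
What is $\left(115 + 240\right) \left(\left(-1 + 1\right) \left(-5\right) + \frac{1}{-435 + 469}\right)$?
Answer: $\frac{355}{34} \approx 10.441$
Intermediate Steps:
$\left(115 + 240\right) \left(\left(-1 + 1\right) \left(-5\right) + \frac{1}{-435 + 469}\right) = 355 \left(0 \left(-5\right) + \frac{1}{34}\right) = 355 \left(0 + \frac{1}{34}\right) = 355 \cdot \frac{1}{34} = \frac{355}{34}$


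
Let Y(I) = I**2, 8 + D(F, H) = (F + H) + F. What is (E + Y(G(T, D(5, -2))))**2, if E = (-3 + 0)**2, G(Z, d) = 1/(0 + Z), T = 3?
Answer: 6724/81 ≈ 83.012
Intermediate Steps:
D(F, H) = -8 + H + 2*F (D(F, H) = -8 + ((F + H) + F) = -8 + (H + 2*F) = -8 + H + 2*F)
G(Z, d) = 1/Z
E = 9 (E = (-3)**2 = 9)
(E + Y(G(T, D(5, -2))))**2 = (9 + (1/3)**2)**2 = (9 + 1/9)**2 = (82/9)**2 = 6724/81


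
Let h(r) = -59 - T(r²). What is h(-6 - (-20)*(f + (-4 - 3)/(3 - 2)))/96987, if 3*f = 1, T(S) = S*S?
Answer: -30528480955/7855947 ≈ -3886.0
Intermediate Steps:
T(S) = S²
f = ⅓ (f = (⅓)*1 = ⅓ ≈ 0.33333)
h(r) = -59 - r⁴ (h(r) = -59 - (r²)² = -59 - r⁴)
h(-6 - (-20)*(f + (-4 - 3)/(3 - 2)))/96987 = (-59 - (-6 - (-20)*(⅓ + (-4 - 3)/(3 - 2)))⁴)/96987 = (-59 - (-6 - (-20)*(⅓ - 7/1))⁴)*(1/96987) = (-59 - (-6 - (-20)*(⅓ - 7*1))⁴)*(1/96987) = (-59 - (-6 - (-20)*(⅓ - 7))⁴)*(1/96987) = (-59 - (-6 - (-20)*(-20)/3)⁴)*(1/96987) = (-59 - (-6 - 4*100/3)⁴)*(1/96987) = (-59 - (-6 - 400/3)⁴)*(1/96987) = (-59 - (-418/3)⁴)*(1/96987) = (-59 - 1*30528476176/81)*(1/96987) = (-59 - 30528476176/81)*(1/96987) = -30528480955/81*1/96987 = -30528480955/7855947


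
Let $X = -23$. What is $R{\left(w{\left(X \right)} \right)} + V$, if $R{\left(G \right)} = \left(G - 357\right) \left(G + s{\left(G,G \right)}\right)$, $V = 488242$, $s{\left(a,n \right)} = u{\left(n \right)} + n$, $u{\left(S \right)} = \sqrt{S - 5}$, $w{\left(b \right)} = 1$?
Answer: $487530 - 712 i \approx 4.8753 \cdot 10^{5} - 712.0 i$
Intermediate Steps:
$u{\left(S \right)} = \sqrt{-5 + S}$
$s{\left(a,n \right)} = n + \sqrt{-5 + n}$ ($s{\left(a,n \right)} = \sqrt{-5 + n} + n = n + \sqrt{-5 + n}$)
$R{\left(G \right)} = \left(-357 + G\right) \left(\sqrt{-5 + G} + 2 G\right)$ ($R{\left(G \right)} = \left(G - 357\right) \left(G + \left(G + \sqrt{-5 + G}\right)\right) = \left(-357 + G\right) \left(\sqrt{-5 + G} + 2 G\right)$)
$R{\left(w{\left(X \right)} \right)} + V = \left(1^{2} - 714 - 357 \sqrt{-5 + 1} + 1 \left(1 + \sqrt{-5 + 1}\right)\right) + 488242 = \left(1 - 714 - 357 \sqrt{-4} + 1 \left(1 + \sqrt{-4}\right)\right) + 488242 = \left(1 - 714 - 357 \cdot 2 i + 1 \left(1 + 2 i\right)\right) + 488242 = \left(1 - 714 - 714 i + \left(1 + 2 i\right)\right) + 488242 = \left(-712 - 712 i\right) + 488242 = 487530 - 712 i$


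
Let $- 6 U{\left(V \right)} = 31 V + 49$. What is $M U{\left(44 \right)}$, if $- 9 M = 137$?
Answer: $\frac{21509}{6} \approx 3584.8$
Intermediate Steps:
$U{\left(V \right)} = - \frac{49}{6} - \frac{31 V}{6}$ ($U{\left(V \right)} = - \frac{31 V + 49}{6} = - \frac{49 + 31 V}{6} = - \frac{49}{6} - \frac{31 V}{6}$)
$M = - \frac{137}{9}$ ($M = \left(- \frac{1}{9}\right) 137 = - \frac{137}{9} \approx -15.222$)
$M U{\left(44 \right)} = - \frac{137 \left(- \frac{49}{6} - \frac{682}{3}\right)}{9} = \left(- \frac{137}{9}\right) \left(- \frac{471}{2}\right) = \frac{21509}{6}$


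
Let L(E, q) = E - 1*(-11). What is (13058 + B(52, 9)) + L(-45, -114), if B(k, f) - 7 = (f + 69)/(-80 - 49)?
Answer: 560307/43 ≈ 13030.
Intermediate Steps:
L(E, q) = 11 + E (L(E, q) = E + 11 = 11 + E)
B(k, f) = 278/43 - f/129 (B(k, f) = 7 + (f + 69)/(-80 - 49) = 7 + (69 + f)/(-129) = 7 + (69 + f)*(-1/129) = 7 + (-23/43 - f/129) = 278/43 - f/129)
(13058 + B(52, 9)) + L(-45, -114) = (13058 + (278/43 - 1/129*9)) + (11 - 45) = (13058 + (278/43 - 3/43)) - 34 = (13058 + 275/43) - 34 = 561769/43 - 34 = 560307/43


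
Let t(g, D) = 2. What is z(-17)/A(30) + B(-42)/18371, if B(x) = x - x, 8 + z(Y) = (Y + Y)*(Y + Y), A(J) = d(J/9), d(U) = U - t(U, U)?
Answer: 861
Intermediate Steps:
d(U) = -2 + U (d(U) = U - 1*2 = U - 2 = -2 + U)
A(J) = -2 + J/9
z(Y) = -8 + 4*Y**2 (z(Y) = -8 + (Y + Y)*(Y + Y) = -8 + (2*Y)*(2*Y) = -8 + 4*Y**2)
B(x) = 0
z(-17)/A(30) + B(-42)/18371 = (-8 + 4*(-17)**2)/(-2 + (1/9)*30) + 0/18371 = (-8 + 4*289)/(-2 + 10/3) + 0*(1/18371) = (-8 + 1156)/(4/3) + 0 = 1148*(3/4) + 0 = 861 + 0 = 861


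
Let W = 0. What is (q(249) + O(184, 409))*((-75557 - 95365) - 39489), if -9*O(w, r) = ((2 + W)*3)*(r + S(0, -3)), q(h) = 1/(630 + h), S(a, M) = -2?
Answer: 16727744637/293 ≈ 5.7091e+7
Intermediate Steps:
O(w, r) = 4/3 - 2*r/3 (O(w, r) = -(2 + 0)*3*(r - 2)/9 = -2*3*(-2 + r)/9 = -2*(-2 + r)/3 = -(-12 + 6*r)/9 = 4/3 - 2*r/3)
(q(249) + O(184, 409))*((-75557 - 95365) - 39489) = (1/(630 + 249) + (4/3 - ⅔*409))*((-75557 - 95365) - 39489) = (1/879 + (4/3 - 818/3))*(-170922 - 39489) = (1/879 - 814/3)*(-210411) = -238501/879*(-210411) = 16727744637/293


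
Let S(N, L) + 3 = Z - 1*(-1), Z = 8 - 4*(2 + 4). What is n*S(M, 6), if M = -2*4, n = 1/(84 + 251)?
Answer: -18/335 ≈ -0.053731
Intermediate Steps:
n = 1/335 ≈ 0.0029851
Z = -16 (Z = 8 - 4*6 = 8 - 1*24 = 8 - 24 = -16)
M = -8
S(N, L) = -18 (S(N, L) = -3 + (-16 - 1*(-1)) = -3 + (-16 + 1) = -3 - 15 = -18)
n*S(M, 6) = (1/335)*(-18) = -18/335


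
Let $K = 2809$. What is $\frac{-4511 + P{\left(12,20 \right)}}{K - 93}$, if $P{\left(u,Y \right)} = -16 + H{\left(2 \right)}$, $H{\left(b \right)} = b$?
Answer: $- \frac{4525}{2716} \approx -1.6661$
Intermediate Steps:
$P{\left(u,Y \right)} = -14$ ($P{\left(u,Y \right)} = -16 + 2 = -14$)
$\frac{-4511 + P{\left(12,20 \right)}}{K - 93} = \frac{-4511 - 14}{2809 - 93} = - \frac{4525}{2716}$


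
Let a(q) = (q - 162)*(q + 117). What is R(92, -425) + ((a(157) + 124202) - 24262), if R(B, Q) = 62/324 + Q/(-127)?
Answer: 2028051967/20574 ≈ 98574.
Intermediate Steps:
R(B, Q) = 31/162 - Q/127 (R(B, Q) = 62*(1/324) + Q*(-1/127) = 31/162 - Q/127)
a(q) = (-162 + q)*(117 + q)
R(92, -425) + ((a(157) + 124202) - 24262) = (31/162 - 1/127*(-425)) + (((-18954 + 157² - 45*157) + 124202) - 24262) = (31/162 + 425/127) + (((-18954 + 24649 - 7065) + 124202) - 24262) = 72787/20574 + ((-1370 + 124202) - 24262) = 72787/20574 + (122832 - 24262) = 72787/20574 + 98570 = 2028051967/20574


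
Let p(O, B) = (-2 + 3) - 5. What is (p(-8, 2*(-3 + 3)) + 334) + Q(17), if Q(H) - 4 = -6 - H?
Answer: 311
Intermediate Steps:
Q(H) = -2 - H (Q(H) = 4 + (-6 - H) = -2 - H)
p(O, B) = -4 (p(O, B) = 1 - 5 = -4)
(p(-8, 2*(-3 + 3)) + 334) + Q(17) = (-4 + 334) + (-2 - 1*17) = 330 + (-2 - 17) = 330 - 19 = 311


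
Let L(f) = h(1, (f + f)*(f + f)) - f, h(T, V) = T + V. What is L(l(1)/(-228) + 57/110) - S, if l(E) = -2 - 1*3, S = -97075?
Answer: 1908181860287/19656450 ≈ 97077.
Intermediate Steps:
l(E) = -5 (l(E) = -2 - 3 = -5)
L(f) = 1 - f + 4*f² (L(f) = (1 + (f + f)*(f + f)) - f = (1 + (2*f)*(2*f)) - f = (1 + 4*f²) - f = 1 - f + 4*f²)
L(l(1)/(-228) + 57/110) - S = (1 - (-5/(-228) + 57/110) + 4*(-5/(-228) + 57/110)²) - 1*(-97075) = (1 - (-5*(-1/228) + 57*(1/110)) + 4*(-5*(-1/228) + 57*(1/110))²) + 97075 = (1 - (5/228 + 57/110) + 4*(5/228 + 57/110)²) + 97075 = (1 - 1*6773/12540 + 4*(6773/12540)²) + 97075 = (1 - 6773/12540 + 4*(45873529/157251600)) + 97075 = (1 - 6773/12540 + 45873529/39312900) + 97075 = 31976537/19656450 + 97075 = 1908181860287/19656450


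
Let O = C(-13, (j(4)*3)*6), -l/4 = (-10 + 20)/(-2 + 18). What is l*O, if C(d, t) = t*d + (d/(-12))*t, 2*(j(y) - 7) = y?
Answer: 19305/4 ≈ 4826.3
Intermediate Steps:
j(y) = 7 + y/2
l = -5/2 (l = -4*(-10 + 20)/(-2 + 18) = -40/16 = -4*5/8 = -5/2 ≈ -2.5000)
C(d, t) = 11*d*t/12 (C(d, t) = d*t + (d*(-1/12))*t = d*t + (-d/12)*t = d*t - d*t/12 = 11*d*t/12)
O = -3861/2 (O = (11/12)*(-13)*(((7 + (½)*4)*3)*6) = (11/12)*(-13)*(((7 + 2)*3)*6) = (11/12)*(-13)*((9*3)*6) = (11/12)*(-13)*(27*6) = (11/12)*(-13)*162 = -3861/2 ≈ -1930.5)
l*O = -5/2*(-3861/2) = 19305/4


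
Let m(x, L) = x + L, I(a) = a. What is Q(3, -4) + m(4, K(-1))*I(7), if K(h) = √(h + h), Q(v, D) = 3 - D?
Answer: 35 + 7*I*√2 ≈ 35.0 + 9.8995*I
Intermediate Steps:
K(h) = √2*√h (K(h) = √(2*h) = √2*√h)
m(x, L) = L + x
Q(3, -4) + m(4, K(-1))*I(7) = (3 - 1*(-4)) + (√2*√(-1) + 4)*7 = (3 + 4) + (√2*I + 4)*7 = 7 + (I*√2 + 4)*7 = 7 + (4 + I*√2)*7 = 7 + (28 + 7*I*√2) = 35 + 7*I*√2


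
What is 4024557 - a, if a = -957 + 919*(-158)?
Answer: 4170716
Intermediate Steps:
a = -146159 (a = -957 - 145202 = -146159)
4024557 - a = 4024557 - 1*(-146159) = 4024557 + 146159 = 4170716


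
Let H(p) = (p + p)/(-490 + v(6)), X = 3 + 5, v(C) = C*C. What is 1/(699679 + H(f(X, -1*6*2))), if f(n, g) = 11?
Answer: 227/158827122 ≈ 1.4292e-6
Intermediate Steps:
v(C) = C**2
X = 8
H(p) = -p/227 (H(p) = (p + p)/(-490 + 6**2) = (2*p)/(-490 + 36) = (2*p)/(-454) = (2*p)*(-1/454) = -p/227)
1/(699679 + H(f(X, -1*6*2))) = 1/(699679 - 1/227*11) = 1/(699679 - 11/227) = 1/(158827122/227) = 227/158827122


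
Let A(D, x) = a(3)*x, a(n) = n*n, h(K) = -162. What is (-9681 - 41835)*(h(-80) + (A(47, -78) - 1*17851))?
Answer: 964121940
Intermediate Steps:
a(n) = n²
A(D, x) = 9*x (A(D, x) = 3²*x = 9*x)
(-9681 - 41835)*(h(-80) + (A(47, -78) - 1*17851)) = (-9681 - 41835)*(-162 + (9*(-78) - 1*17851)) = -51516*(-162 + (-702 - 17851)) = -51516*(-162 - 18553) = -51516*(-18715) = 964121940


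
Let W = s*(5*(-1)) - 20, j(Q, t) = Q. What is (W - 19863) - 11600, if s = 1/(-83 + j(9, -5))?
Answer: -2329737/74 ≈ -31483.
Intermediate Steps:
s = -1/74 (s = 1/(-83 + 9) = 1/(-74) = -1/74 ≈ -0.013514)
W = -1475/74 (W = -5*(-1)/74 - 20 = -1/74*(-5) - 20 = 5/74 - 20 = -1475/74 ≈ -19.932)
(W - 19863) - 11600 = (-1475/74 - 19863) - 11600 = -1471337/74 - 11600 = -2329737/74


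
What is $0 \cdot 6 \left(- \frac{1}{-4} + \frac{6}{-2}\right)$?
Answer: $0$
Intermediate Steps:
$0 \cdot 6 \left(- \frac{1}{-4} + \frac{6}{-2}\right) = 0 \left(\left(-1\right) \left(- \frac{1}{4}\right) + 6 \left(- \frac{1}{2}\right)\right) = 0 \left(\frac{1}{4} - 3\right) = 0 \left(- \frac{11}{4}\right) = 0$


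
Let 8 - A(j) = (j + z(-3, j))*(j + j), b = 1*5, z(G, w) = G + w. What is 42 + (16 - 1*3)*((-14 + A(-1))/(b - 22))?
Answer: 922/17 ≈ 54.235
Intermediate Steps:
b = 5
A(j) = 8 - 2*j*(-3 + 2*j) (A(j) = 8 - (j + (-3 + j))*(j + j) = 8 - (-3 + 2*j)*2*j = 8 - 2*j*(-3 + 2*j))
42 + (16 - 1*3)*((-14 + A(-1))/(b - 22)) = 42 + (16 - 1*3)*((-14 + (8 - 4*(-1)² + 6*(-1)))/(5 - 22)) = 42 + (16 - 3)*((-14 + (8 - 4*1 - 6))/(-17)) = 42 + 13*((-14 + (8 - 4 - 6))*(-1/17)) = 42 + 13*((-14 - 2)*(-1/17)) = 42 + 13*(-16*(-1/17)) = 42 + 13*(16/17) = 42 + 208/17 = 922/17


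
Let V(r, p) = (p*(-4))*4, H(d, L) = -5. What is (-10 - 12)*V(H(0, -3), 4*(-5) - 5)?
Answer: -8800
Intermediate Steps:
V(r, p) = -16*p (V(r, p) = -4*p*4 = -16*p)
(-10 - 12)*V(H(0, -3), 4*(-5) - 5) = (-10 - 12)*(-16*(4*(-5) - 5)) = -(-352)*(-20 - 5) = -(-352)*(-25) = -22*400 = -8800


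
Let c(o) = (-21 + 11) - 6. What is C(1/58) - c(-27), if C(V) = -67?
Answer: -51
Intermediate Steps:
c(o) = -16 (c(o) = -10 - 6 = -16)
C(1/58) - c(-27) = -67 - 1*(-16) = -67 + 16 = -51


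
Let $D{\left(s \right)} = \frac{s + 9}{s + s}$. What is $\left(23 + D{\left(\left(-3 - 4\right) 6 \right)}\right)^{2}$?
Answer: $\frac{429025}{784} \approx 547.23$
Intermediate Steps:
$D{\left(s \right)} = \frac{9 + s}{2 s}$
$\left(23 + D{\left(\left(-3 - 4\right) 6 \right)}\right)^{2} = \left(23 + \frac{9 + \left(-3 - 4\right) 6}{2 \left(-3 - 4\right) 6}\right)^{2} = \left(23 + \frac{9 - 42}{2 \left(\left(-7\right) 6\right)}\right)^{2} = \left(23 + \frac{9 - 42}{2 \left(-42\right)}\right)^{2} = \left(23 + \frac{1}{2} \left(- \frac{1}{42}\right) \left(-33\right)\right)^{2} = \left(23 + \frac{11}{28}\right)^{2} = \left(\frac{655}{28}\right)^{2} = \frac{429025}{784}$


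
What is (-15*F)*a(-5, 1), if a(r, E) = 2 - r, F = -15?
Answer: 1575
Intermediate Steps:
(-15*F)*a(-5, 1) = (-15*(-15))*(2 - 1*(-5)) = 225*(2 + 5) = 225*7 = 1575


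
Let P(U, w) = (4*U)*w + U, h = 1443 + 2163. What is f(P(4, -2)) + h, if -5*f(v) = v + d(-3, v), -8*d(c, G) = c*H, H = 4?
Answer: 36113/10 ≈ 3611.3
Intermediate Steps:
h = 3606
d(c, G) = -c/2 (d(c, G) = -c*4/8 = -c/2)
P(U, w) = U + 4*U*w (P(U, w) = 4*U*w + U = U + 4*U*w)
f(v) = -3/10 - v/5 (f(v) = -(v - ½*(-3))/5 = -(v + 3/2)/5 = -(3/2 + v)/5 = -3/10 - v/5)
f(P(4, -2)) + h = (-3/10 - 4*(1 + 4*(-2))/5) + 3606 = (-3/10 - 4*(1 - 8)/5) + 3606 = (-3/10 - 4*(-7)/5) + 3606 = (-3/10 - ⅕*(-28)) + 3606 = (-3/10 + 28/5) + 3606 = 53/10 + 3606 = 36113/10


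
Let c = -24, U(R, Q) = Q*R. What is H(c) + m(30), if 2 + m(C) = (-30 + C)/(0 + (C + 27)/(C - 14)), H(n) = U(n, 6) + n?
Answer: -170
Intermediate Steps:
H(n) = 7*n (H(n) = 6*n + n = 7*n)
m(C) = -2 + (-30 + C)*(-14 + C)/(27 + C) (m(C) = -2 + (-30 + C)/(0 + (C + 27)/(C - 14)) = -2 + (-30 + C)/(0 + (27 + C)/(-14 + C)) = -2 + (-30 + C)/(((27 + C)/(-14 + C))) = -2 + (-30 + C)*((-14 + C)/(27 + C)) = -2 + (-30 + C)*(-14 + C)/(27 + C))
H(c) + m(30) = 7*(-24) + (366 + 30² - 46*30)/(27 + 30) = -168 + (366 + 900 - 1380)/57 = -168 + (1/57)*(-114) = -168 - 2 = -170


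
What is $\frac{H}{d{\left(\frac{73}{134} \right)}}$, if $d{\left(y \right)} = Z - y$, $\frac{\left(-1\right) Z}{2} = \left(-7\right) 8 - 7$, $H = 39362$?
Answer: $\frac{5274508}{16811} \approx 313.75$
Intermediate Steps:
$Z = 126$ ($Z = - 2 \left(\left(-7\right) 8 - 7\right) = - 2 \left(-56 - 7\right) = \left(-2\right) \left(-63\right) = 126$)
$d{\left(y \right)} = 126 - y$
$\frac{H}{d{\left(\frac{73}{134} \right)}} = \frac{39362}{126 - \frac{73}{134}} = \frac{39362}{\frac{16811}{134}} = 39362 \cdot \frac{134}{16811} = \frac{5274508}{16811}$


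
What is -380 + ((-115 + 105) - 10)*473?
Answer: -9840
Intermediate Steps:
-380 + ((-115 + 105) - 10)*473 = -380 + (-10 - 10)*473 = -380 - 20*473 = -380 - 9460 = -9840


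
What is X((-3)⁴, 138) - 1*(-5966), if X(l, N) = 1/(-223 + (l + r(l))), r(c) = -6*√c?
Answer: 1169335/196 ≈ 5966.0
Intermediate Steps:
X(l, N) = 1/(-223 + l - 6*√l) (X(l, N) = 1/(-223 + (l - 6*√l)) = 1/(-223 + l - 6*√l))
X((-3)⁴, 138) - 1*(-5966) = 1/(-223 + (-3)⁴ - 6*√((-3)⁴)) - 1*(-5966) = 1/(-223 + 81 - 6*√81) + 5966 = 1/(-223 + 81 - 6*9) + 5966 = 1/(-223 + 81 - 54) + 5966 = 1/(-196) + 5966 = -1/196 + 5966 = 1169335/196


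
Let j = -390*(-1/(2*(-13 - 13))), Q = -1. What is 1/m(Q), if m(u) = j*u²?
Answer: -2/15 ≈ -0.13333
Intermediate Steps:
j = -15/2 (j = -390/((-2*(-26))) = -390/52 = -390*1/52 = -15/2 ≈ -7.5000)
m(u) = -15*u²/2
1/m(Q) = 1/(-15/2*(-1)²) = 1/(-15/2*1) = 1/(-15/2) = -2/15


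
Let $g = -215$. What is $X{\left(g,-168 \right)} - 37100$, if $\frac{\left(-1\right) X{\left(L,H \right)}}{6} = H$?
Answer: $-36092$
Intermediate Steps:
$X{\left(L,H \right)} = - 6 H$
$X{\left(g,-168 \right)} - 37100 = \left(-6\right) \left(-168\right) - 37100 = 1008 - 37100 = -36092$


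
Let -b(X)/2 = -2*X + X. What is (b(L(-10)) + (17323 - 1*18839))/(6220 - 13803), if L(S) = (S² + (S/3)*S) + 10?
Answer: 3688/22749 ≈ 0.16212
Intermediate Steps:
L(S) = 10 + 4*S²/3 (L(S) = (S² + (S*(⅓))*S) + 10 = (S² + (S/3)*S) + 10 = (S² + S²/3) + 10 = 4*S²/3 + 10 = 10 + 4*S²/3)
b(X) = 2*X (b(X) = -2*(-2*X + X) = -(-2)*X = 2*X)
(b(L(-10)) + (17323 - 1*18839))/(6220 - 13803) = (2*(10 + (4/3)*(-10)²) + (17323 - 1*18839))/(6220 - 13803) = (2*(10 + (4/3)*100) + (17323 - 18839))/(-7583) = (2*(10 + 400/3) - 1516)*(-1/7583) = (2*(430/3) - 1516)*(-1/7583) = (860/3 - 1516)*(-1/7583) = -3688/3*(-1/7583) = 3688/22749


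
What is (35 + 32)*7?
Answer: 469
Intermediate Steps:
(35 + 32)*7 = 67*7 = 469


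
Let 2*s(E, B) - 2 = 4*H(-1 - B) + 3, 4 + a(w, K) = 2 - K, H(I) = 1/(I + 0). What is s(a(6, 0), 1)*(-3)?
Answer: -9/2 ≈ -4.5000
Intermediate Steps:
H(I) = 1/I
a(w, K) = -2 - K (a(w, K) = -4 + (2 - K) = -2 - K)
s(E, B) = 5/2 + 2/(-1 - B) (s(E, B) = 1 + (4/(-1 - B) + 3)/2 = 1 + (3 + 4/(-1 - B))/2 = 1 + (3/2 + 2/(-1 - B)) = 5/2 + 2/(-1 - B))
s(a(6, 0), 1)*(-3) = ((1 + 5*1)/(2*(1 + 1)))*(-3) = ((½)*(1 + 5)/2)*(-3) = ((½)*(½)*6)*(-3) = (3/2)*(-3) = -9/2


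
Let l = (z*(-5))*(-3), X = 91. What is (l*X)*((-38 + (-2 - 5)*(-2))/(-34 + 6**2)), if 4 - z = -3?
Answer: -114660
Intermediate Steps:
z = 7 (z = 4 - 1*(-3) = 4 + 3 = 7)
l = 105 (l = (7*(-5))*(-3) = -35*(-3) = 105)
(l*X)*((-38 + (-2 - 5)*(-2))/(-34 + 6**2)) = (105*91)*((-38 + (-2 - 5)*(-2))/(-34 + 6**2)) = 9555*((-38 - 7*(-2))/(-34 + 36)) = 9555*((-38 + 14)/2) = 9555*(-24*1/2) = 9555*(-12) = -114660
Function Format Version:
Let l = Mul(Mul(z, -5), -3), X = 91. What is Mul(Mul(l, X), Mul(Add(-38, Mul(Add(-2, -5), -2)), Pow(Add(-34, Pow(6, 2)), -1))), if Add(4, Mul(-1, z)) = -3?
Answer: -114660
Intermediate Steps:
z = 7 (z = Add(4, Mul(-1, -3)) = Add(4, 3) = 7)
l = 105 (l = Mul(Mul(7, -5), -3) = Mul(-35, -3) = 105)
Mul(Mul(l, X), Mul(Add(-38, Mul(Add(-2, -5), -2)), Pow(Add(-34, Pow(6, 2)), -1))) = Mul(Mul(105, 91), Mul(Add(-38, Mul(Add(-2, -5), -2)), Pow(Add(-34, Pow(6, 2)), -1))) = Mul(9555, Mul(Add(-38, Mul(-7, -2)), Pow(Add(-34, 36), -1))) = Mul(9555, Mul(Add(-38, 14), Pow(2, -1))) = Mul(9555, Mul(-24, Rational(1, 2))) = Mul(9555, -12) = -114660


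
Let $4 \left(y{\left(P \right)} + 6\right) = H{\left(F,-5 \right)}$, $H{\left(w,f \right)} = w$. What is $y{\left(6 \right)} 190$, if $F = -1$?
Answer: $- \frac{2375}{2} \approx -1187.5$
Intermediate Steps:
$y{\left(P \right)} = - \frac{25}{4}$ ($y{\left(P \right)} = -6 + \frac{1}{4} \left(-1\right) = -6 - \frac{1}{4} = - \frac{25}{4}$)
$y{\left(6 \right)} 190 = \left(- \frac{25}{4}\right) 190 = - \frac{2375}{2}$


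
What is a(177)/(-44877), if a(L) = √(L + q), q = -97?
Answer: -4*√5/44877 ≈ -0.00019931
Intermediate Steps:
a(L) = √(-97 + L) (a(L) = √(L - 97) = √(-97 + L))
a(177)/(-44877) = √(-97 + 177)/(-44877) = √80*(-1/44877) = (4*√5)*(-1/44877) = -4*√5/44877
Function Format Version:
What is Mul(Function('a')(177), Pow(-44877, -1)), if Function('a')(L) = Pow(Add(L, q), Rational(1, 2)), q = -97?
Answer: Mul(Rational(-4, 44877), Pow(5, Rational(1, 2))) ≈ -0.00019931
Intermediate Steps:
Function('a')(L) = Pow(Add(-97, L), Rational(1, 2)) (Function('a')(L) = Pow(Add(L, -97), Rational(1, 2)) = Pow(Add(-97, L), Rational(1, 2)))
Mul(Function('a')(177), Pow(-44877, -1)) = Mul(Pow(Add(-97, 177), Rational(1, 2)), Pow(-44877, -1)) = Mul(Pow(80, Rational(1, 2)), Rational(-1, 44877)) = Mul(Mul(4, Pow(5, Rational(1, 2))), Rational(-1, 44877)) = Mul(Rational(-4, 44877), Pow(5, Rational(1, 2)))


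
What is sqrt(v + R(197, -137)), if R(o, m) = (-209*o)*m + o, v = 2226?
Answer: 2*sqrt(1410781) ≈ 2375.5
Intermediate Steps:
R(o, m) = o - 209*m*o (R(o, m) = -209*m*o + o = o - 209*m*o)
sqrt(v + R(197, -137)) = sqrt(2226 + 197*(1 - 209*(-137))) = sqrt(2226 + 197*(1 + 28633)) = sqrt(2226 + 197*28634) = sqrt(2226 + 5640898) = sqrt(5643124) = 2*sqrt(1410781)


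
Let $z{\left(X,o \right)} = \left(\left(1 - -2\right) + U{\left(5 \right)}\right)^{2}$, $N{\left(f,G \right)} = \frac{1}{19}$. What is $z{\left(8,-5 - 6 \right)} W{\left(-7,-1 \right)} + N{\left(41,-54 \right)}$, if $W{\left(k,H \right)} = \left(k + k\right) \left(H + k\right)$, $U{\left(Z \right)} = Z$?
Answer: $\frac{136193}{19} \approx 7168.1$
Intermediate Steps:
$W{\left(k,H \right)} = 2 k \left(H + k\right)$
$N{\left(f,G \right)} = \frac{1}{19}$
$z{\left(X,o \right)} = 64$ ($z{\left(X,o \right)} = \left(\left(1 - -2\right) + 5\right)^{2} = \left(\left(1 + 2\right) + 5\right)^{2} = \left(3 + 5\right)^{2} = 8^{2} = 64$)
$z{\left(8,-5 - 6 \right)} W{\left(-7,-1 \right)} + N{\left(41,-54 \right)} = 64 \cdot 2 \left(-7\right) \left(-1 - 7\right) + \frac{1}{19} = 64 \cdot 2 \left(-7\right) \left(-8\right) + \frac{1}{19} = 64 \cdot 112 + \frac{1}{19} = 7168 + \frac{1}{19} = \frac{136193}{19}$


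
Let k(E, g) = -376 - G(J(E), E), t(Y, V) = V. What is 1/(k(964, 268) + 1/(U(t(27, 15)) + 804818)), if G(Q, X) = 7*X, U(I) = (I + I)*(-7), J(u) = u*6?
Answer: -804608/5732027391 ≈ -0.00014037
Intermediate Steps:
J(u) = 6*u
U(I) = -14*I (U(I) = (2*I)*(-7) = -14*I)
k(E, g) = -376 - 7*E
1/(k(964, 268) + 1/(U(t(27, 15)) + 804818)) = 1/((-376 - 7*964) + 1/(-14*15 + 804818)) = 1/((-376 - 6748) + 1/(-210 + 804818)) = 1/(-7124 + 1/804608) = 1/(-5732027391/804608) = -804608/5732027391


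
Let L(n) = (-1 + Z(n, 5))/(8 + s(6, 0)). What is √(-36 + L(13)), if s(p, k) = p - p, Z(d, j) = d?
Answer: I*√138/2 ≈ 5.8737*I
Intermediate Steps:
s(p, k) = 0
L(n) = -⅛ + n/8 (L(n) = (-1 + n)/(8 + 0) = (-1 + n)/8 = (-1 + n)*(⅛) = -⅛ + n/8)
√(-36 + L(13)) = √(-36 + (-⅛ + (⅛)*13)) = √(-36 + (-⅛ + 13/8)) = √(-36 + 3/2) = √(-69/2) = I*√138/2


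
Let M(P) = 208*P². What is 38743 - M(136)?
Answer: -3808425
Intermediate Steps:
38743 - M(136) = 38743 - 208*136² = 38743 - 208*18496 = 38743 - 1*3847168 = 38743 - 3847168 = -3808425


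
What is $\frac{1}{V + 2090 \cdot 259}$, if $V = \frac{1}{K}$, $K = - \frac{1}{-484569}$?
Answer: $\frac{1}{1025879} \approx 9.7477 \cdot 10^{-7}$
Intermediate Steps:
$K = \frac{1}{484569}$ ($K = \left(-1\right) \left(- \frac{1}{484569}\right) = \frac{1}{484569} \approx 2.0637 \cdot 10^{-6}$)
$V = 484569$ ($V = \frac{1}{\frac{1}{484569}} = 484569$)
$\frac{1}{V + 2090 \cdot 259} = \frac{1}{484569 + 2090 \cdot 259} = \frac{1}{484569 + 541310} = \frac{1}{1025879}$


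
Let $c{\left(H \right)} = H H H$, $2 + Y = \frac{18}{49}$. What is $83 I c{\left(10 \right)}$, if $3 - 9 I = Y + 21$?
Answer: $- \frac{66566000}{441} \approx -1.5094 \cdot 10^{5}$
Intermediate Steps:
$Y = - \frac{80}{49}$ ($Y = -2 + \frac{18}{49} = - \frac{80}{49} \approx -1.6327$)
$I = - \frac{802}{441}$ ($I = \frac{1}{3} - \frac{- \frac{80}{49} + 21}{9} = \frac{1}{3} - \frac{949}{441} = - \frac{802}{441} \approx -1.8186$)
$c{\left(H \right)} = H^{3}$ ($c{\left(H \right)} = H^{2} H = H^{3}$)
$83 I c{\left(10 \right)} = 83 \left(- \frac{802}{441}\right) 10^{3} = \left(- \frac{66566}{441}\right) 1000 = - \frac{66566000}{441}$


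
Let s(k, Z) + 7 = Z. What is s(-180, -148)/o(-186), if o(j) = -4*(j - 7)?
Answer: -155/772 ≈ -0.20078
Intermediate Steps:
s(k, Z) = -7 + Z
o(j) = 28 - 4*j (o(j) = -4*(-7 + j) = 28 - 4*j)
s(-180, -148)/o(-186) = (-7 - 148)/(28 - 4*(-186)) = -155/(28 + 744) = -155/772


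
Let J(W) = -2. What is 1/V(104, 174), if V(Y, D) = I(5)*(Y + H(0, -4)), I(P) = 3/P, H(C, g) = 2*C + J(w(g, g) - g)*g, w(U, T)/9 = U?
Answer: 5/336 ≈ 0.014881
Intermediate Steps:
w(U, T) = 9*U
H(C, g) = -2*g + 2*C (H(C, g) = 2*C - 2*g = -2*g + 2*C)
V(Y, D) = 24/5 + 3*Y/5 (V(Y, D) = (3/5)*(Y + (-2*(-4) + 2*0)) = (3*(1/5))*(Y + (8 + 0)) = 3*(Y + 8)/5 = 3*(8 + Y)/5 = 24/5 + 3*Y/5)
1/V(104, 174) = 1/(24/5 + (3/5)*104) = 1/(24/5 + 312/5) = 1/(336/5) = 5/336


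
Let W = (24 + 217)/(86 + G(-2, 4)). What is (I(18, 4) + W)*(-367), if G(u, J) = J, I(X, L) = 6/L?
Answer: -68996/45 ≈ -1533.2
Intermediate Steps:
W = 241/90 (W = (24 + 217)/(86 + 4) = 241/90 ≈ 2.6778)
(I(18, 4) + W)*(-367) = (6/4 + 241/90)*(-367) = (6*(1/4) + 241/90)*(-367) = (3/2 + 241/90)*(-367) = (188/45)*(-367) = -68996/45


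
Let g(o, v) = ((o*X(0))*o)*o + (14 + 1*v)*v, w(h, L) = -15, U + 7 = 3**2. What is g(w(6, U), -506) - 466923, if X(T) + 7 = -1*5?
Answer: -177471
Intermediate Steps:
X(T) = -12 (X(T) = -7 - 1*5 = -7 - 5 = -12)
U = 2 (U = -7 + 3**2 = -7 + 9 = 2)
g(o, v) = -12*o**3 + v*(14 + v) (g(o, v) = ((o*(-12))*o)*o + (14 + 1*v)*v = ((-12*o)*o)*o + (14 + v)*v = (-12*o**2)*o + v*(14 + v) = -12*o**3 + v*(14 + v))
g(w(6, U), -506) - 466923 = ((-506)**2 - 12*(-15)**3 + 14*(-506)) - 466923 = (256036 - 12*(-3375) - 7084) - 466923 = (256036 + 40500 - 7084) - 466923 = 289452 - 466923 = -177471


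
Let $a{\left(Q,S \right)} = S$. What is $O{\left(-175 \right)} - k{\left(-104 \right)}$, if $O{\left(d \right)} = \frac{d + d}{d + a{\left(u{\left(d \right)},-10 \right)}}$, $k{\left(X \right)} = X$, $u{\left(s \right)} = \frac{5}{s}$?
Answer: $\frac{3918}{37} \approx 105.89$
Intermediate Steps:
$O{\left(d \right)} = \frac{2 d}{-10 + d}$ ($O{\left(d \right)} = \frac{d + d}{d - 10} = \frac{2 d}{-10 + d}$)
$O{\left(-175 \right)} - k{\left(-104 \right)} = 2 \left(-175\right) \frac{1}{-10 - 175} - -104 = 2 \left(-175\right) \frac{1}{-185} + 104 = 2 \left(-175\right) \left(- \frac{1}{185}\right) + 104 = \frac{70}{37} + 104 = \frac{3918}{37}$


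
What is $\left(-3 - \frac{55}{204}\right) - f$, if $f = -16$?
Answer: $\frac{2597}{204} \approx 12.73$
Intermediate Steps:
$\left(-3 - \frac{55}{204}\right) - f = \left(-3 - \frac{55}{204}\right) - -16 = \left(-3 - \frac{55}{204}\right) + 16 = - \frac{667}{204} + 16 = \frac{2597}{204}$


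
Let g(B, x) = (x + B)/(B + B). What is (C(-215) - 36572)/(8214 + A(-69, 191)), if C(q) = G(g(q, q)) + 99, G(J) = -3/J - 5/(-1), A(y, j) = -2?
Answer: -36471/8212 ≈ -4.4412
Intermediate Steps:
g(B, x) = (B + x)/(2*B) (g(B, x) = (B + x)/((2*B)) = (B + x)*(1/(2*B)) = (B + x)/(2*B))
G(J) = 5 - 3/J (G(J) = -3/J - 5*(-1) = -3/J + 5 = 5 - 3/J)
C(q) = 101 (C(q) = (5 - 3*2*q/(q + q)) + 99 = (5 - 3/((2*q)/(2*q))) + 99 = (5 - 3/1) + 99 = (5 - 3*1) + 99 = (5 - 3) + 99 = 2 + 99 = 101)
(C(-215) - 36572)/(8214 + A(-69, 191)) = (101 - 36572)/(8214 - 2) = -36471/8212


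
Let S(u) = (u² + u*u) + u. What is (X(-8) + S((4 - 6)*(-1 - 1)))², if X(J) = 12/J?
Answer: 4761/4 ≈ 1190.3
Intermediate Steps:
S(u) = u + 2*u² (S(u) = (u² + u²) + u = 2*u² + u = u + 2*u²)
(X(-8) + S((4 - 6)*(-1 - 1)))² = (12/(-8) + ((4 - 6)*(-1 - 1))*(1 + 2*((4 - 6)*(-1 - 1))))² = (12*(-⅛) + (-2*(-2))*(1 + 2*(-2*(-2))))² = (-3/2 + 4*(1 + 2*4))² = (-3/2 + 4*(1 + 8))² = (-3/2 + 4*9)² = (-3/2 + 36)² = (69/2)² = 4761/4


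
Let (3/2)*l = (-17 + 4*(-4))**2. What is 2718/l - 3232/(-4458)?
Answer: 1205273/269709 ≈ 4.4688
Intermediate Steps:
l = 726 (l = 2*(-17 + 4*(-4))**2/3 = 2*(-17 - 16)**2/3 = (2/3)*(-33)**2 = (2/3)*1089 = 726)
2718/l - 3232/(-4458) = 2718/726 - 3232/(-4458) = 2718*(1/726) - 3232*(-1/4458) = 453/121 + 1616/2229 = 1205273/269709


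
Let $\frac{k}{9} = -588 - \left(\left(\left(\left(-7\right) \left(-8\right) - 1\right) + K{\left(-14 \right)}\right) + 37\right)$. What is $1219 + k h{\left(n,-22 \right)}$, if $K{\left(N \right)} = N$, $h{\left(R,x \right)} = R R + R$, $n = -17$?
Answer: $-1629149$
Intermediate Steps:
$h{\left(R,x \right)} = R + R^{2}$ ($h{\left(R,x \right)} = R^{2} + R = R + R^{2}$)
$k = -5994$ ($k = 9 \left(-588 - \left(\left(\left(\left(-7\right) \left(-8\right) - 1\right) - 14\right) + 37\right)\right) = 9 \left(-588 - \left(\left(\left(56 - 1\right) - 14\right) + 37\right)\right) = 9 \left(-588 - \left(\left(55 - 14\right) + 37\right)\right) = 9 \left(-588 - \left(41 + 37\right)\right) = 9 \left(-588 - 78\right) = 9 \left(-666\right) = -5994$)
$1219 + k h{\left(n,-22 \right)} = 1219 - 5994 \left(- 17 \left(1 - 17\right)\right) = 1219 - 5994 \left(\left(-17\right) \left(-16\right)\right) = 1219 - 1630368 = -1629149$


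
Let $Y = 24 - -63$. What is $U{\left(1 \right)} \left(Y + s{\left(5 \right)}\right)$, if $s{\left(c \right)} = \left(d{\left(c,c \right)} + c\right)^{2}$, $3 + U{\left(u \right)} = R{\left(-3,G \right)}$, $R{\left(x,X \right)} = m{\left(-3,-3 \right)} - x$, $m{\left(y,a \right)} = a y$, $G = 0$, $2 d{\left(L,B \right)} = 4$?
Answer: $1224$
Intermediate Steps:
$d{\left(L,B \right)} = 2$ ($d{\left(L,B \right)} = \frac{1}{2} \cdot 4 = 2$)
$R{\left(x,X \right)} = 9 - x$ ($R{\left(x,X \right)} = \left(-3\right) \left(-3\right) - x = 9 - x$)
$U{\left(u \right)} = 9$ ($U{\left(u \right)} = -3 + \left(9 - -3\right) = -3 + \left(9 + 3\right) = -3 + 12 = 9$)
$Y = 87$ ($Y = 24 + 63 = 87$)
$s{\left(c \right)} = \left(2 + c\right)^{2}$
$U{\left(1 \right)} \left(Y + s{\left(5 \right)}\right) = 9 \left(87 + \left(2 + 5\right)^{2}\right) = 9 \left(87 + 7^{2}\right) = 9 \left(87 + 49\right) = 9 \cdot 136 = 1224$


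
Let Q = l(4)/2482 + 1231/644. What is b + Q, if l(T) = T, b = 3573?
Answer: 2857084851/799204 ≈ 3574.9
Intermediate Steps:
Q = 1528959/799204 (Q = 4/2482 + 1231/644 = 4*(1/2482) + 1231*(1/644) = 2/1241 + 1231/644 = 1528959/799204 ≈ 1.9131)
b + Q = 3573 + 1528959/799204 = 2857084851/799204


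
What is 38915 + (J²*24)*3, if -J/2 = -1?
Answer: 39203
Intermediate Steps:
J = 2 (J = -2*(-1) = 2)
38915 + (J²*24)*3 = 38915 + (2²*24)*3 = 38915 + (4*24)*3 = 38915 + 96*3 = 38915 + 288 = 39203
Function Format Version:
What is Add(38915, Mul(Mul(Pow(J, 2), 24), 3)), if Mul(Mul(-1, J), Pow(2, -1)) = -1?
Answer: 39203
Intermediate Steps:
J = 2 (J = Mul(-2, -1) = 2)
Add(38915, Mul(Mul(Pow(J, 2), 24), 3)) = Add(38915, Mul(Mul(Pow(2, 2), 24), 3)) = Add(38915, Mul(Mul(4, 24), 3)) = Add(38915, Mul(96, 3)) = Add(38915, 288) = 39203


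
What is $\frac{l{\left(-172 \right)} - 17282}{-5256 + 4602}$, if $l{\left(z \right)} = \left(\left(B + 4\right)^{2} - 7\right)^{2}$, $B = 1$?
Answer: $\frac{8479}{327} \approx 25.93$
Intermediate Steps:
$l{\left(z \right)} = 324$ ($l{\left(z \right)} = \left(\left(1 + 4\right)^{2} - 7\right)^{2} = \left(5^{2} - 7\right)^{2} = \left(25 - 7\right)^{2} = 18^{2} = 324$)
$\frac{l{\left(-172 \right)} - 17282}{-5256 + 4602} = \frac{324 - 17282}{-5256 + 4602} = - \frac{16958}{-654} = \left(-16958\right) \left(- \frac{1}{654}\right) = \frac{8479}{327}$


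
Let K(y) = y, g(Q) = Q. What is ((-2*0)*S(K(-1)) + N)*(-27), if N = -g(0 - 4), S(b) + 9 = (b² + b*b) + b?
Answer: -108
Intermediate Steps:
S(b) = -9 + b + 2*b² (S(b) = -9 + ((b² + b*b) + b) = -9 + ((b² + b²) + b) = -9 + (2*b² + b) = -9 + (b + 2*b²) = -9 + b + 2*b²)
N = 4 (N = -(0 - 4) = -1*(-4) = 4)
((-2*0)*S(K(-1)) + N)*(-27) = ((-2*0)*(-9 - 1 + 2*(-1)²) + 4)*(-27) = (0*(-9 - 1 + 2*1) + 4)*(-27) = (0*(-9 - 1 + 2) + 4)*(-27) = (0*(-8) + 4)*(-27) = (0 + 4)*(-27) = 4*(-27) = -108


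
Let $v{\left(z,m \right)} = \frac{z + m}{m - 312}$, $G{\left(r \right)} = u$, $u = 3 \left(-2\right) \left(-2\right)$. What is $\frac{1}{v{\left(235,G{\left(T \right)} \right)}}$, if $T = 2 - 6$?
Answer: $- \frac{300}{247} \approx -1.2146$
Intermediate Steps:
$T = -4$
$u = 12$ ($u = \left(-6\right) \left(-2\right) = 12$)
$G{\left(r \right)} = 12$
$v{\left(z,m \right)} = \frac{m + z}{-312 + m}$
$\frac{1}{v{\left(235,G{\left(T \right)} \right)}} = \frac{1}{\frac{1}{-312 + 12} \left(12 + 235\right)} = \frac{1}{\frac{1}{-300} \cdot 247} = \frac{1}{\left(- \frac{1}{300}\right) 247} = \frac{1}{- \frac{247}{300}} = - \frac{300}{247}$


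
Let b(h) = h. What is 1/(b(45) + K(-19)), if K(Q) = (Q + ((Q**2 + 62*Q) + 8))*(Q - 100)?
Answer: 1/98577 ≈ 1.0144e-5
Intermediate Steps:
K(Q) = (-100 + Q)*(8 + Q**2 + 63*Q) (K(Q) = (Q + (8 + Q**2 + 62*Q))*(-100 + Q) = (8 + Q**2 + 63*Q)*(-100 + Q) = (-100 + Q)*(8 + Q**2 + 63*Q))
1/(b(45) + K(-19)) = 1/(45 + (-800 + (-19)**3 - 6292*(-19) - 37*(-19)**2)) = 1/(45 + (-800 - 6859 + 119548 - 37*361)) = 1/(45 + (-800 - 6859 + 119548 - 13357)) = 1/(45 + 98532) = 1/98577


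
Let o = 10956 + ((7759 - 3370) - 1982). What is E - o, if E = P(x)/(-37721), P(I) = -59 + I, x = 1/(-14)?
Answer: -7056919295/528094 ≈ -13363.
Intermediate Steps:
x = -1/14 ≈ -0.071429
o = 13363 (o = 10956 + (4389 - 1982) = 10956 + 2407 = 13363)
E = 827/528094 (E = (-59 - 1/14)/(-37721) = -827/14*(-1/37721) = 827/528094 ≈ 0.0015660)
E - o = 827/528094 - 1*13363 = 827/528094 - 13363 = -7056919295/528094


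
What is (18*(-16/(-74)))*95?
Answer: 13680/37 ≈ 369.73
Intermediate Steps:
(18*(-16/(-74)))*95 = (18*(-16*(-1/74)))*95 = (18*(8/37))*95 = (144/37)*95 = 13680/37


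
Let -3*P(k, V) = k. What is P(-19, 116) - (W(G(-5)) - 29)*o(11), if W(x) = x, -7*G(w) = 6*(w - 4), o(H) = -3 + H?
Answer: 3709/21 ≈ 176.62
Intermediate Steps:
P(k, V) = -k/3
G(w) = 24/7 - 6*w/7 (G(w) = -6*(w - 4)/7 = -6*(-4 + w)/7 = -(-24 + 6*w)/7 = 24/7 - 6*w/7)
P(-19, 116) - (W(G(-5)) - 29)*o(11) = -1/3*(-19) - ((24/7 - 6/7*(-5)) - 29)*(-3 + 11) = 19/3 - ((24/7 + 30/7) - 29)*8 = 19/3 - (54/7 - 29)*8 = 19/3 - (-149)*8/7 = 19/3 - 1*(-1192/7) = 19/3 + 1192/7 = 3709/21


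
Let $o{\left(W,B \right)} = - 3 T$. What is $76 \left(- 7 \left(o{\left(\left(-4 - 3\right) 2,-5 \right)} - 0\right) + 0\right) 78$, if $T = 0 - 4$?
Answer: $-497952$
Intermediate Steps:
$T = -4$ ($T = 0 - 4 = -4$)
$o{\left(W,B \right)} = 12$ ($o{\left(W,B \right)} = \left(-3\right) \left(-4\right) = 12$)
$76 \left(- 7 \left(o{\left(\left(-4 - 3\right) 2,-5 \right)} - 0\right) + 0\right) 78 = 76 \left(- 7 \left(12 - 0\right) + 0\right) 78 = 76 \left(- 7 \left(12 + 0\right) + 0\right) 78 = 76 \left(\left(-7\right) 12 + 0\right) 78 = 76 \left(-84 + 0\right) 78 = 76 \left(-84\right) 78 = \left(-6384\right) 78 = -497952$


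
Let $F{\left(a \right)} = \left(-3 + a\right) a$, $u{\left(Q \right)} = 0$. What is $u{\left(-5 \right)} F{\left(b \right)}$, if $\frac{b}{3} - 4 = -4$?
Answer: $0$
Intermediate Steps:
$b = 0$ ($b = 12 + 3 \left(-4\right) = 12 - 12 = 0$)
$F{\left(a \right)} = a \left(-3 + a\right)$
$u{\left(-5 \right)} F{\left(b \right)} = 0 \cdot 0 \left(-3 + 0\right) = 0 \cdot 0 \left(-3\right) = 0 \cdot 0 = 0$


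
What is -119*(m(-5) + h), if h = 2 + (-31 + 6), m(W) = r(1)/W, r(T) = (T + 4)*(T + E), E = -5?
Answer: 2261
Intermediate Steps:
r(T) = (-5 + T)*(4 + T) (r(T) = (T + 4)*(T - 5) = (4 + T)*(-5 + T) = (-5 + T)*(4 + T))
m(W) = -20/W (m(W) = (-20 + 1² - 1*1)/W = (-20 + 1 - 1)/W = -20/W)
h = -23 (h = 2 - 25 = -23)
-119*(m(-5) + h) = -119*(-20/(-5) - 23) = -119*(-20*(-⅕) - 23) = -119*(4 - 23) = -119*(-19) = 2261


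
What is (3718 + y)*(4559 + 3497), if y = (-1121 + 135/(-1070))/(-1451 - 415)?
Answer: 2990642077742/99831 ≈ 2.9957e+7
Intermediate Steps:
y = 239921/399324 (y = (-1121 + 135*(-1/1070))/(-1866) = (-1121 - 27/214)*(-1/1866) = -239921/214*(-1/1866) = 239921/399324 ≈ 0.60082)
(3718 + y)*(4559 + 3497) = (3718 + 239921/399324)*(4559 + 3497) = (1484926553/399324)*8056 = 2990642077742/99831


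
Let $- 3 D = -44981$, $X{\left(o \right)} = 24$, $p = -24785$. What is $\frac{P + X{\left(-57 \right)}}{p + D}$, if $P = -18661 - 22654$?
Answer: $\frac{123873}{29374} \approx 4.2171$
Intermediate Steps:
$D = \frac{44981}{3}$ ($D = \left(- \frac{1}{3}\right) \left(-44981\right) = \frac{44981}{3} \approx 14994.0$)
$P = -41315$
$\frac{P + X{\left(-57 \right)}}{p + D} = \frac{-41315 + 24}{-24785 + \frac{44981}{3}} = - \frac{41291}{- \frac{29374}{3}} = \left(-41291\right) \left(- \frac{3}{29374}\right) = \frac{123873}{29374}$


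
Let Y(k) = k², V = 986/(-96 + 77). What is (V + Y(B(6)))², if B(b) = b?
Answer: 91204/361 ≈ 252.64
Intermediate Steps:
V = -986/19 (V = 986/(-19) = 986*(-1/19) = -986/19 ≈ -51.895)
(V + Y(B(6)))² = (-986/19 + 6²)² = (-986/19 + 36)² = (-302/19)² = 91204/361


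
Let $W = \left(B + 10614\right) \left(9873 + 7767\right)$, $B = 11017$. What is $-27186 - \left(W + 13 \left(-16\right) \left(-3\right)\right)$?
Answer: $-381598650$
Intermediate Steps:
$W = 381570840$ ($W = \left(11017 + 10614\right) \left(9873 + 7767\right) = 21631 \cdot 17640 = 381570840$)
$-27186 - \left(W + 13 \left(-16\right) \left(-3\right)\right) = -27186 - \left(381570840 + 13 \left(-16\right) \left(-3\right)\right) = -27186 - \left(381570840 - -624\right) = -27186 - \left(381570840 + 624\right) = -27186 - 381571464 = -381598650$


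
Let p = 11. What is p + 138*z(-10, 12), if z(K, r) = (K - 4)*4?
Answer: -7717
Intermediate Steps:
z(K, r) = -16 + 4*K (z(K, r) = (-4 + K)*4 = -16 + 4*K)
p + 138*z(-10, 12) = 11 + 138*(-16 + 4*(-10)) = 11 + 138*(-16 - 40) = 11 + 138*(-56) = 11 - 7728 = -7717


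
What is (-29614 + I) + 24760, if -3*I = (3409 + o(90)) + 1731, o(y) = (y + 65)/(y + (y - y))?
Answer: -354667/54 ≈ -6567.9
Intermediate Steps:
o(y) = (65 + y)/y (o(y) = (65 + y)/(y + 0) = (65 + y)/y)
I = -92551/54 (I = -((3409 + (65 + 90)/90) + 1731)/3 = -((3409 + (1/90)*155) + 1731)/3 = -((3409 + 31/18) + 1731)/3 = -(61393/18 + 1731)/3 = -⅓*92551/18 = -92551/54 ≈ -1713.9)
(-29614 + I) + 24760 = (-29614 - 92551/54) + 24760 = -1691707/54 + 24760 = -354667/54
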